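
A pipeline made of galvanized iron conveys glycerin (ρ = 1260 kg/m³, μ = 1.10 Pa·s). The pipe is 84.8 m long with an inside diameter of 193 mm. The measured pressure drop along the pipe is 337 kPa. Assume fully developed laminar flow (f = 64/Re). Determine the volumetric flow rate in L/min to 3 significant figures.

Q ≈ 7380 L/min

For laminar flow, f = 64/Re with Re = ρVD/μ, so Darcy-Weisbach reduces to ΔP = 32μLV/D². Solving for V: V = ΔP·D²/(32μL) = 3.37e+05·(0.193)²/(32·1.1·84.8) = 4.205 m/s.
Check: Re = ρVD/μ = 1260·4.205·0.193/1.1 = 929.7 < 2300, so the laminar assumption holds.
Q = V·A = 4.205·(π/4·0.193²) = 0.123 m³/s = 7380 L/min.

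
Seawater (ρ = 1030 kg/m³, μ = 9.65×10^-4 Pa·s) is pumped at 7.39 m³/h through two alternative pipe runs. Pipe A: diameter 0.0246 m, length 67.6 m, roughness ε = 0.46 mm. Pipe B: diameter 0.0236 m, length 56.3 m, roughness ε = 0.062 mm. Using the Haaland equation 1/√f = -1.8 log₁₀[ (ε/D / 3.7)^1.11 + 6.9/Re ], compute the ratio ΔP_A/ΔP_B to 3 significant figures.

ΔP_A/ΔP_B ≈ 1.77

Pipe A: V = Q/A = 0.002053/0.0004753 = 4.319 m/s; Re = 1.134e+05; ε/D = 0.0187; Haaland → f = 0.04785; ΔP_A = f(L/D)(ρV²/2) = 1.263e+06 Pa.
Pipe B: V = Q/A = 0.002053/0.0004374 = 4.693 m/s; Re = 1.182e+05; ε/D = 0.00263; Haaland → f = 0.02635; ΔP_B = f(L/D)(ρV²/2) = 7.13e+05 Pa.
ΔP_A/ΔP_B = 1.263e+06/7.13e+05 = 1.77.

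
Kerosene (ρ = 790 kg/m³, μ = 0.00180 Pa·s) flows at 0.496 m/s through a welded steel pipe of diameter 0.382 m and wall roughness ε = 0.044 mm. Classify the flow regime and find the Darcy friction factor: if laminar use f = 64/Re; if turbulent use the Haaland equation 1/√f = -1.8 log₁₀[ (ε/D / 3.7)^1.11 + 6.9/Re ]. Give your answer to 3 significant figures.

Re = ρVD/μ = 790·0.496·0.382/0.0018 = 8.316e+04.
Re > 4000 → turbulent. ε/D = 4.4e-05/0.382 = 0.000115; Haaland: 1/√f = -1.8 log₁₀[9.94e-06 + 8.3e-05] = 7.257, so f = 0.01899.

f ≈ 0.0190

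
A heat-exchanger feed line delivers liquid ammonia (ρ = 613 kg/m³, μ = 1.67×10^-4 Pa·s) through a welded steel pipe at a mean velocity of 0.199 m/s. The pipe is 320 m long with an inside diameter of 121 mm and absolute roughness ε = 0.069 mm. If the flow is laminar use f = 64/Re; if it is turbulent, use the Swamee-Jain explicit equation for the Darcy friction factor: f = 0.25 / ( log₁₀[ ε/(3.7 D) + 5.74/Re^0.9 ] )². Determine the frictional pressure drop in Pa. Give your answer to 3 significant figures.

ΔP ≈ 675 Pa

Reynolds number Re = ρVD/μ = 613 · 0.199 · 0.121 / 0.000167 = 8.839e+04.
Re > 4000 → turbulent. Relative roughness ε/D = 6.9e-05/0.121 = 0.00057. Swamee-Jain: f = 0.25/(log₁₀[0.00057/3.7 + 5.74/8.839e+04^0.9])² = 0.25/(log₁₀[0.000154 + 0.000203])² = 0.25/(-3.447)² = 0.02104.
Darcy-Weisbach: ΔP = f(L/D)(ρV²/2) = 0.02104·(320/0.121)·(613·0.199²/2) = 0.02104·2645·12.14 = 675.3 Pa.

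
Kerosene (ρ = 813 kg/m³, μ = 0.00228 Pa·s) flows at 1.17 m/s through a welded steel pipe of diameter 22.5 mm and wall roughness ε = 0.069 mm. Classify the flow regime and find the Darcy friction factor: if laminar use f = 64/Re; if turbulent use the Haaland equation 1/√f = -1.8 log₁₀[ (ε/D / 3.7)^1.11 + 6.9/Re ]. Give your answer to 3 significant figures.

Re = ρVD/μ = 813·1.17·0.0225/0.00228 = 9387.
Re > 4000 → turbulent. ε/D = 6.9e-05/0.0225 = 0.00307; Haaland: 1/√f = -1.8 log₁₀[0.00038 + 0.000735] = 5.315, so f = 0.0354.

f ≈ 0.0354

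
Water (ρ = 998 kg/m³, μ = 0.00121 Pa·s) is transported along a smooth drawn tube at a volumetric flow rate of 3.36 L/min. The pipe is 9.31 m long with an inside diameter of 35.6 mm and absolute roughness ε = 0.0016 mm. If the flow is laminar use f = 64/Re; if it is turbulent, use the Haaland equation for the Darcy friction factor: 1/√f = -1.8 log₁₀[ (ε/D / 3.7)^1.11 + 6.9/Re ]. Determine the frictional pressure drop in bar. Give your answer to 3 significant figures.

Q = 3.36 L/min = 3.36/60000 = 5.6e-05 m³/s.
Cross-sectional area A = πD²/4 = π(0.0356)²/4 = 0.0009954 m²; mean velocity V = Q/A = 5.6e-05/0.0009954 = 0.05626 m/s.
Reynolds number Re = ρVD/μ = 998 · 0.05626 · 0.0356 / 0.00121 = 1652.
Re < 2300 → laminar flow, so f = 64/Re = 64/1652 = 0.03874 (the turbulent correlation is not needed).
Darcy-Weisbach: ΔP = f(L/D)(ρV²/2) = 0.03874·(9.31/0.0356)·(998·0.05626²/2) = 0.03874·261.5·1.579 = 16 Pa.
ΔP = 16 Pa = 1.60×10^-4 bar.

ΔP ≈ 1.60×10^-4 bar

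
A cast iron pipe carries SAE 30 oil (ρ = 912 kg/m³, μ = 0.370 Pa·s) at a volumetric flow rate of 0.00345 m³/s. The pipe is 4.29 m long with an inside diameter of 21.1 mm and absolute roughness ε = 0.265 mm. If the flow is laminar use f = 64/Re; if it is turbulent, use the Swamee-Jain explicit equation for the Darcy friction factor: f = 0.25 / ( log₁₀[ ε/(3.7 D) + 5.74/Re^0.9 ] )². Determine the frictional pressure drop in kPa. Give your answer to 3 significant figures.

ΔP ≈ 1130 kPa

Cross-sectional area A = πD²/4 = π(0.0211)²/4 = 0.0003497 m²; mean velocity V = Q/A = 0.00345/0.0003497 = 9.867 m/s.
Reynolds number Re = ρVD/μ = 912 · 9.867 · 0.0211 / 0.37 = 513.1.
Re < 2300 → laminar flow, so f = 64/Re = 64/513.1 = 0.1247 (the turbulent correlation is not needed).
Darcy-Weisbach: ΔP = f(L/D)(ρV²/2) = 0.1247·(4.29/0.0211)·(912·9.867²/2) = 0.1247·203.3·4.439e+04 = 1.126e+06 Pa.
ΔP = 1.126e+06 Pa = 1130 kPa.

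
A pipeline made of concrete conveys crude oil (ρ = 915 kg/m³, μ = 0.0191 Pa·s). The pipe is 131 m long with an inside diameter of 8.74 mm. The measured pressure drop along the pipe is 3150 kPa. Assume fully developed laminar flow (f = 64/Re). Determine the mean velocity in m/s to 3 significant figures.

V ≈ 3.01 m/s

For laminar flow, f = 64/Re with Re = ρVD/μ, so Darcy-Weisbach reduces to ΔP = 32μLV/D². Solving for V: V = ΔP·D²/(32μL) = 3.15e+06·(0.00874)²/(32·0.0191·131) = 3.005 m/s.
Check: Re = ρVD/μ = 915·3.005·0.00874/0.0191 = 1258 < 2300, so the laminar assumption holds.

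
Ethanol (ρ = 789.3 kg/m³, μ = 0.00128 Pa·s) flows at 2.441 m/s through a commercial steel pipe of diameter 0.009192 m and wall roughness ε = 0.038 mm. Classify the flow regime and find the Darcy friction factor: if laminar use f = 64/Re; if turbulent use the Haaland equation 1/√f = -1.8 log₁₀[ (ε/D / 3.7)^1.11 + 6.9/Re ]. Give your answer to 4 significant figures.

f ≈ 0.03457

Re = ρVD/μ = 789.3·2.441·0.009192/0.00128 = 1.384e+04.
Re > 4000 → turbulent. ε/D = 3.8e-05/0.009192 = 0.00413; Haaland: 1/√f = -1.8 log₁₀[0.000529 + 0.000499] = 5.379, so f = 0.03457.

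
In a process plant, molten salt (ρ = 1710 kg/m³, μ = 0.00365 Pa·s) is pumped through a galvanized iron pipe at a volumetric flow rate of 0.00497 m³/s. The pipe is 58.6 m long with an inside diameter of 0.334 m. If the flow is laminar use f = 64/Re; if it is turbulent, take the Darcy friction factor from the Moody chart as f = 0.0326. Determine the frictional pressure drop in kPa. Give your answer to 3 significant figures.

ΔP ≈ 0.0157 kPa

Cross-sectional area A = πD²/4 = π(0.334)²/4 = 0.08762 m²; mean velocity V = Q/A = 0.00497/0.08762 = 0.05672 m/s.
Reynolds number Re = ρVD/μ = 1710 · 0.05672 · 0.334 / 0.00365 = 8876.
Re > 4000 → turbulent; use the Moody-chart value f = 0.0326.
Darcy-Weisbach: ΔP = f(L/D)(ρV²/2) = 0.0326·(58.6/0.334)·(1710·0.05672²/2) = 0.0326·175.4·2.751 = 15.74 Pa.
ΔP = 15.74 Pa = 0.0157 kPa.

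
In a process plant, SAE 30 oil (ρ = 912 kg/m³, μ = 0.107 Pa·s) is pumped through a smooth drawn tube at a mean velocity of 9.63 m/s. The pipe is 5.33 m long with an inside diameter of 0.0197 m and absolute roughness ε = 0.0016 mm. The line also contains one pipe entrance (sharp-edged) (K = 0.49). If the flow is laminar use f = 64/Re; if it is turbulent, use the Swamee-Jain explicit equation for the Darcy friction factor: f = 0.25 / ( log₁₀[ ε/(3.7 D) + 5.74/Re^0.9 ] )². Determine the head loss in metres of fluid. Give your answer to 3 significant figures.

Reynolds number Re = ρVD/μ = 912 · 9.63 · 0.0197 / 0.107 = 1617.
Re < 2300 → laminar flow, so f = 64/Re = 64/1617 = 0.03958 (the turbulent correlation is not needed).
Total minor-loss coefficient ΣK = 1·0.49 = 0.49.
ΔP = [f·L/D + ΣK]·(ρV²/2) = [0.03958·5.33/0.0197 + 0.49]·(912·9.63²/2) = [10.71 + 0.49]·4.229e+04 = 4.736e+05 Pa.
Head loss h_f = ΔP/(ρg) = 4.736e+05/(912·9.81) = 52.9 m.

h_f ≈ 52.9 m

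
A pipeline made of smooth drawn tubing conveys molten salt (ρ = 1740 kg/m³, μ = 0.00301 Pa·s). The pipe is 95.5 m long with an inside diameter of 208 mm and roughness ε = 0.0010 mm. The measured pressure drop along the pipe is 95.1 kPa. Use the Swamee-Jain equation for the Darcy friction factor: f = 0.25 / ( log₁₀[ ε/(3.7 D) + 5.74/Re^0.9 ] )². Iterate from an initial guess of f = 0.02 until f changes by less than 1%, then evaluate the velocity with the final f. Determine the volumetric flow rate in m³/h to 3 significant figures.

Q ≈ 521 m³/h

Rearranging Darcy-Weisbach: V = √(2·ΔP·D/(f·L·ρ)). With ε/D = 1e-06/0.208 = 4.81e-06, iterate starting from f = 0.02:
  f = 0.02 → V = √(2·9.51e+04·0.208/(0.02·95.5·1740)) = 3.45 m/s; Re = ρVD/μ = 4.149e+05; f → 0.01361
  f = 0.01361 → V = 4.183 m/s; Re = 5.029e+05; f → 0.01316
  f = 0.01316 → V = 4.254 m/s; Re = 5.115e+05; f → 0.01312
Converged (Δf/f < 1%). With the final f = 0.01312: V = √(2·9.51e+04·0.208/(0.01312·95.5·1740)) = 4.26 m/s.
Q = V·A = 4.26·(π/4·0.208²) = 0.1448 m³/s = 521 m³/h.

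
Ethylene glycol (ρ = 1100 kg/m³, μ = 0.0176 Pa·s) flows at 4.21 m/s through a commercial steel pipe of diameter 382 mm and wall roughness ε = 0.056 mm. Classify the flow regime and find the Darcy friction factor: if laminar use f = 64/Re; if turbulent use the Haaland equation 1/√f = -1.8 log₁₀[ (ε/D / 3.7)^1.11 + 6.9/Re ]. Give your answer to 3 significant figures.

f ≈ 0.0185

Re = ρVD/μ = 1100·4.21·0.382/0.0176 = 1.005e+05.
Re > 4000 → turbulent. ε/D = 5.6e-05/0.382 = 0.000147; Haaland: 1/√f = -1.8 log₁₀[1.3e-05 + 6.86e-05] = 7.359, so f = 0.01847.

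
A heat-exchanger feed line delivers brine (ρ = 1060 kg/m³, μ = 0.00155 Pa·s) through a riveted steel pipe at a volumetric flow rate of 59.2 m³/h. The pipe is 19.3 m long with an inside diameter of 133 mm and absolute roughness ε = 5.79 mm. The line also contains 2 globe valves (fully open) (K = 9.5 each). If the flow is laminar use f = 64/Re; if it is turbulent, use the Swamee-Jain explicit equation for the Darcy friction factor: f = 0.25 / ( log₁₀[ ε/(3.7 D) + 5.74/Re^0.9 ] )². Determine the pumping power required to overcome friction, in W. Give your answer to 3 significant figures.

Q = 59.2 m³/h = 59.2/3600 = 0.01644 m³/s.
Cross-sectional area A = πD²/4 = π(0.133)²/4 = 0.01389 m²; mean velocity V = Q/A = 0.01644/0.01389 = 1.184 m/s.
Reynolds number Re = ρVD/μ = 1060 · 1.184 · 0.133 / 0.00155 = 1.077e+05.
Re > 4000 → turbulent. Relative roughness ε/D = 0.00579/0.133 = 0.0435. Swamee-Jain: f = 0.25/(log₁₀[0.0435/3.7 + 5.74/1.077e+05^0.9])² = 0.25/(log₁₀[0.0118 + 0.00017])² = 0.25/(-1.923)² = 0.06759.
Total minor-loss coefficient ΣK = 2·9.5 = 19.
ΔP = [f·L/D + ΣK]·(ρV²/2) = [0.06759·19.3/0.133 + 19]·(1060·1.184²/2) = [9.809 + 19]·742.6 = 2.139e+04 Pa.
Pumping power P = QΔP = 0.01644·2.139e+04 = 351.8 W = 352 W.

P ≈ 352 W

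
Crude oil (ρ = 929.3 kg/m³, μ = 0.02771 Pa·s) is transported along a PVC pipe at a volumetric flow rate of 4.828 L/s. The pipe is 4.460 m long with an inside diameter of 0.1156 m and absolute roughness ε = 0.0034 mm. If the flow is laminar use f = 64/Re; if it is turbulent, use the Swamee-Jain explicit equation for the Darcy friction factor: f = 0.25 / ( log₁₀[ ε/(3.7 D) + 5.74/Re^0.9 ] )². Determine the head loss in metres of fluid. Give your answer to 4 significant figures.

Q = 4.828 L/s = 4.828/1000 = 0.004828 m³/s.
Cross-sectional area A = πD²/4 = π(0.1156)²/4 = 0.0105 m²; mean velocity V = Q/A = 0.004828/0.0105 = 0.46 m/s.
Reynolds number Re = ρVD/μ = 929.3 · 0.46 · 0.1156 / 0.0277 = 1783.
Re < 2300 → laminar flow, so f = 64/Re = 64/1783 = 0.03589 (the turbulent correlation is not needed).
Darcy-Weisbach: ΔP = f(L/D)(ρV²/2) = 0.03589·(4.46/0.1156)·(929.3·0.46²/2) = 0.03589·38.58·98.32 = 136.1 Pa.
Head loss h_f = ΔP/(ρg) = 136.1/(929.3·9.81) = 0.01493 m.

h_f ≈ 0.01493 m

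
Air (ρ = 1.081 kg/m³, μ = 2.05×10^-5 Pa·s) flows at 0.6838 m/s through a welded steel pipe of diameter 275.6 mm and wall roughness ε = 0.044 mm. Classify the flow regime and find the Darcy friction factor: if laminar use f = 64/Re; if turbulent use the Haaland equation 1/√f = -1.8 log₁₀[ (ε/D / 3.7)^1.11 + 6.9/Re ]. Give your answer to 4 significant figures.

f ≈ 0.03111

Re = ρVD/μ = 1.081·0.6838·0.2756/2.05e-05 = 9938.
Re > 4000 → turbulent. ε/D = 4.4e-05/0.2756 = 0.00016; Haaland: 1/√f = -1.8 log₁₀[1.43e-05 + 0.000694] = 5.669, so f = 0.03111.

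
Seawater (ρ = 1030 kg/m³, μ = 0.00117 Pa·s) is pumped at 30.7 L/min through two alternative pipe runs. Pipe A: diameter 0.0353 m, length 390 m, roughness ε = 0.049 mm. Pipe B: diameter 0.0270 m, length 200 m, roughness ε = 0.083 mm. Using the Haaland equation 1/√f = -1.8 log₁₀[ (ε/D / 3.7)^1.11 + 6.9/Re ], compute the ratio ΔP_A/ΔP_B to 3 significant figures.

Pipe A: V = Q/A = 0.0005117/0.0009787 = 0.5228 m/s; Re = 1.625e+04; ε/D = 0.00139; Haaland → f = 0.02949; ΔP_A = f(L/D)(ρV²/2) = 4.587e+04 Pa.
Pipe B: V = Q/A = 0.0005117/0.0005726 = 0.8937 m/s; Re = 2.124e+04; ε/D = 0.00307; Haaland → f = 0.03108; ΔP_B = f(L/D)(ρV²/2) = 9.468e+04 Pa.
ΔP_A/ΔP_B = 4.587e+04/9.468e+04 = 0.484.

ΔP_A/ΔP_B ≈ 0.484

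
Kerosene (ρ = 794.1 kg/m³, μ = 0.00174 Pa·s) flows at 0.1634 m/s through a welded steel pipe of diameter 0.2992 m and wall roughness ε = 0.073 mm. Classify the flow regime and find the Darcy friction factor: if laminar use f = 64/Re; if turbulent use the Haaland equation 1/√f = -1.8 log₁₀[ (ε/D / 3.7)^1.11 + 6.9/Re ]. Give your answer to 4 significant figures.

f ≈ 0.02550

Re = ρVD/μ = 794.1·0.1634·0.2992/0.00174 = 2.231e+04.
Re > 4000 → turbulent. ε/D = 7.3e-05/0.2992 = 0.000244; Haaland: 1/√f = -1.8 log₁₀[2.29e-05 + 0.000309] = 6.262, so f = 0.0255.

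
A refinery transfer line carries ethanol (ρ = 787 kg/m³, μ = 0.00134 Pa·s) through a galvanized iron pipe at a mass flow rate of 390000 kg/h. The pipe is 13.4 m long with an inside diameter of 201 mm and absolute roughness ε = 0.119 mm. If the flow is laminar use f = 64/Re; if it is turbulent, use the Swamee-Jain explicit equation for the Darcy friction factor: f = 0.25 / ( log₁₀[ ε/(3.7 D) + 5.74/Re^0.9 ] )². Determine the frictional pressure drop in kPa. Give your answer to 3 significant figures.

ΔP ≈ 9.04 kPa

ṁ = 390000 kg/h = 390000/3600 = 108.3 kg/s.
A = πD²/4 = π(0.201)²/4 = 0.03173 m²; mean velocity V = ṁ/(ρA) = 108.3/(787 · 0.03173) = 4.338 m/s.
Reynolds number Re = ρVD/μ = 787 · 4.338 · 0.201 / 0.00134 = 5.121e+05.
Re > 4000 → turbulent. Relative roughness ε/D = 0.000119/0.201 = 0.000592. Swamee-Jain: f = 0.25/(log₁₀[0.000592/3.7 + 5.74/5.121e+05^0.9])² = 0.25/(log₁₀[0.00016 + 4.17e-05])² = 0.25/(-3.695)² = 0.01831.
Darcy-Weisbach: ΔP = f(L/D)(ρV²/2) = 0.01831·(13.4/0.201)·(787·4.338²/2) = 0.01831·66.67·7406 = 9039 Pa.
ΔP = 9039 Pa = 9.04 kPa.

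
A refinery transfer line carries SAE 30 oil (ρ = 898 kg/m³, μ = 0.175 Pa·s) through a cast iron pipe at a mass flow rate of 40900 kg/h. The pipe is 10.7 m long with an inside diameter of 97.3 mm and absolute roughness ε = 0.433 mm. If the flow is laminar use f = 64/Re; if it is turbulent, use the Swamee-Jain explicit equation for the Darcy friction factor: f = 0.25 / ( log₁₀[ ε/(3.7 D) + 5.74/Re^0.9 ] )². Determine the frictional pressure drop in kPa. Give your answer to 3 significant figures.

ṁ = 40900 kg/h = 40900/3600 = 11.36 kg/s.
A = πD²/4 = π(0.0973)²/4 = 0.007436 m²; mean velocity V = ṁ/(ρA) = 11.36/(898 · 0.007436) = 1.701 m/s.
Reynolds number Re = ρVD/μ = 898 · 1.701 · 0.0973 / 0.175 = 849.5.
Re < 2300 → laminar flow, so f = 64/Re = 64/849.5 = 0.07534 (the turbulent correlation is not needed).
Darcy-Weisbach: ΔP = f(L/D)(ρV²/2) = 0.07534·(10.7/0.0973)·(898·1.701²/2) = 0.07534·110·1300 = 1.077e+04 Pa.
ΔP = 1.077e+04 Pa = 10.8 kPa.

ΔP ≈ 10.8 kPa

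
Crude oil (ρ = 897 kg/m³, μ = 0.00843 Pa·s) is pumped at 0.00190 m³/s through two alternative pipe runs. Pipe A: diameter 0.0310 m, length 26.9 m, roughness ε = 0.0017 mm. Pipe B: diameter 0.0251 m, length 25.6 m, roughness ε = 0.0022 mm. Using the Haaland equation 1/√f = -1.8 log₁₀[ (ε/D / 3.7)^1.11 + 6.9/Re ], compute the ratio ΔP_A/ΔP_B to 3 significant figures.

ΔP_A/ΔP_B ≈ 0.387

Pipe A: V = Q/A = 0.0019/0.0007548 = 2.517 m/s; Re = 8304; ε/D = 5.48e-05; Haaland → f = 0.03257; ΔP_A = f(L/D)(ρV²/2) = 8.034e+04 Pa.
Pipe B: V = Q/A = 0.0019/0.0004948 = 3.84 m/s; Re = 1.026e+04; ε/D = 8.76e-05; Haaland → f = 0.03076; ΔP_B = f(L/D)(ρV²/2) = 2.075e+05 Pa.
ΔP_A/ΔP_B = 8.034e+04/2.075e+05 = 0.387.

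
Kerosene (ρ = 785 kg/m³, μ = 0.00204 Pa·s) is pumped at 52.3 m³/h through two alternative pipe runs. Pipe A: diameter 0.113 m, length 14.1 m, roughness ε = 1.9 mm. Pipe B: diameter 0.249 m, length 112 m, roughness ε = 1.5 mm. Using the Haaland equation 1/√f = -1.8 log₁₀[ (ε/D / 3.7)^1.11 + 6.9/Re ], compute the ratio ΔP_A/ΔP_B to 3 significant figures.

ΔP_A/ΔP_B ≈ 8.72

Pipe A: V = Q/A = 0.01453/0.01003 = 1.449 m/s; Re = 6.299e+04; ε/D = 0.0168; Haaland → f = 0.04631; ΔP_A = f(L/D)(ρV²/2) = 4759 Pa.
Pipe B: V = Q/A = 0.01453/0.0487 = 0.2983 m/s; Re = 2.859e+04; ε/D = 0.00602; Haaland → f = 0.03473; ΔP_B = f(L/D)(ρV²/2) = 545.8 Pa.
ΔP_A/ΔP_B = 4759/545.8 = 8.72.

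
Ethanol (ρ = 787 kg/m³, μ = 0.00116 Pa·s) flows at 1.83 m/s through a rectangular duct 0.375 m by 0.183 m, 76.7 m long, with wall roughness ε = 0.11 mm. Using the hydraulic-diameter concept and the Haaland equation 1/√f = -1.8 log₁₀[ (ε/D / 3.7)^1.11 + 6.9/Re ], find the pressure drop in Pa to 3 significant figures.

ΔP ≈ 7290 Pa

Hydraulic diameter D_h = 4A/P = 4·(0.375·0.183)/(2·(0.375+0.183)) = 0.2745/1.116 = 0.246 m.
Re = ρVD_h/μ = 787·1.83·0.246/0.00116 = 3.054e+05.
ε/D_h = 0.00011/0.246 = 0.000447; Haaland gives 1/√f = -1.8 log₁₀[4.48e-05+2.26e-05] = 7.508, so f = 0.01774.
ΔP = f(L/D_h)(ρV²/2) = 0.01774·76.7/0.246·1318 = 7289 Pa.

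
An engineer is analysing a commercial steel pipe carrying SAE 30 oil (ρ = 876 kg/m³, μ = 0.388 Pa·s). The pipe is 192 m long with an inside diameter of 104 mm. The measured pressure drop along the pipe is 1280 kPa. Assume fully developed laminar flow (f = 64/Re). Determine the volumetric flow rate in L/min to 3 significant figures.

For laminar flow, f = 64/Re with Re = ρVD/μ, so Darcy-Weisbach reduces to ΔP = 32μLV/D². Solving for V: V = ΔP·D²/(32μL) = 1.28e+06·(0.104)²/(32·0.388·192) = 5.808 m/s.
Check: Re = ρVD/μ = 876·5.808·0.104/0.388 = 1364 < 2300, so the laminar assumption holds.
Q = V·A = 5.808·(π/4·0.104²) = 0.04933 m³/s = 2960 L/min.

Q ≈ 2960 L/min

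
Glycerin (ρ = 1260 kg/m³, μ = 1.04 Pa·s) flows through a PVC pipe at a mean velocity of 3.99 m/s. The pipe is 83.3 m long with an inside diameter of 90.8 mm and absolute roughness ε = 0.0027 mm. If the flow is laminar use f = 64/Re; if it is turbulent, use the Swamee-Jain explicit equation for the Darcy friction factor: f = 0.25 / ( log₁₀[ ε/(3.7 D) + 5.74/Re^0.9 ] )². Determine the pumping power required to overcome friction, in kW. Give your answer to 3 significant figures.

Reynolds number Re = ρVD/μ = 1260 · 3.99 · 0.0908 / 1.04 = 438.9.
Re < 2300 → laminar flow, so f = 64/Re = 64/438.9 = 0.1458 (the turbulent correlation is not needed).
Darcy-Weisbach: ΔP = f(L/D)(ρV²/2) = 0.1458·(83.3/0.0908)·(1260·3.99²/2) = 0.1458·917.4·1.003e+04 = 1.342e+06 Pa.
Q = V·A = 3.99·0.006475 = 0.02584 m³/s.
Pumping power P = QΔP = 0.02584·1.342e+06 = 34660 W = 34.7 kW.

P ≈ 34.7 kW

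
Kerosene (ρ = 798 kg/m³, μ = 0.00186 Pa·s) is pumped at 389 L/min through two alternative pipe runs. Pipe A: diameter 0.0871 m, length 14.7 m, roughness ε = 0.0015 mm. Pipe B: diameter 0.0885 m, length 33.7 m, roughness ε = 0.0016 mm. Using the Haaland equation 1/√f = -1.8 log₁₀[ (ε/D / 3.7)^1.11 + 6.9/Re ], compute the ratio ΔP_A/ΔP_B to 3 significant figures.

Pipe A: V = Q/A = 0.006483/0.005958 = 1.088 m/s; Re = 4.066e+04; ε/D = 1.72e-05; Haaland → f = 0.02175; ΔP_A = f(L/D)(ρV²/2) = 1734 Pa.
Pipe B: V = Q/A = 0.006483/0.006151 = 1.054 m/s; Re = 4.002e+04; ε/D = 1.81e-05; Haaland → f = 0.02183; ΔP_B = f(L/D)(ρV²/2) = 3684 Pa.
ΔP_A/ΔP_B = 1734/3684 = 0.471.

ΔP_A/ΔP_B ≈ 0.471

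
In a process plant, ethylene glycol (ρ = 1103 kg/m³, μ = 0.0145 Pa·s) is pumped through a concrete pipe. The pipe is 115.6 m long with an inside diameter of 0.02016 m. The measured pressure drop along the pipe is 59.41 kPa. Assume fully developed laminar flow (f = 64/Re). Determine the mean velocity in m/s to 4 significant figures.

For laminar flow, f = 64/Re with Re = ρVD/μ, so Darcy-Weisbach reduces to ΔP = 32μLV/D². Solving for V: V = ΔP·D²/(32μL) = 5.941e+04·(0.02016)²/(32·0.0145·115.6) = 0.4502 m/s.
Check: Re = ρVD/μ = 1103·0.4502·0.02016/0.0145 = 690.3 < 2300, so the laminar assumption holds.

V ≈ 0.4502 m/s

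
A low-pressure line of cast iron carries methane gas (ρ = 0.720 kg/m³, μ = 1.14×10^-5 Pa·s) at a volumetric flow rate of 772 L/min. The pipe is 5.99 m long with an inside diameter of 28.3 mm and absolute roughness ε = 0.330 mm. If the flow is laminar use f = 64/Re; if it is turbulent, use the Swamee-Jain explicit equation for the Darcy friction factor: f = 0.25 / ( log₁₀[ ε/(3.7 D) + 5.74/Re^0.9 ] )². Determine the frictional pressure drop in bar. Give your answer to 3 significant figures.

ΔP ≈ 0.0133 bar

Q = 772 L/min = 772/60000 = 0.01287 m³/s.
Cross-sectional area A = πD²/4 = π(0.0283)²/4 = 0.000629 m²; mean velocity V = Q/A = 0.01287/0.000629 = 20.46 m/s.
Reynolds number Re = ρVD/μ = 0.72 · 20.46 · 0.0283 / 1.14e-05 = 3.656e+04.
Re > 4000 → turbulent. Relative roughness ε/D = 0.00033/0.0283 = 0.0117. Swamee-Jain: f = 0.25/(log₁₀[0.0117/3.7 + 5.74/3.656e+04^0.9])² = 0.25/(log₁₀[0.00315 + 0.000449])² = 0.25/(-2.444)² = 0.04187.
Darcy-Weisbach: ΔP = f(L/D)(ρV²/2) = 0.04187·(5.99/0.0283)·(0.72·20.46²/2) = 0.04187·211.7·150.6 = 1335 Pa.
ΔP = 1335 Pa = 0.0133 bar.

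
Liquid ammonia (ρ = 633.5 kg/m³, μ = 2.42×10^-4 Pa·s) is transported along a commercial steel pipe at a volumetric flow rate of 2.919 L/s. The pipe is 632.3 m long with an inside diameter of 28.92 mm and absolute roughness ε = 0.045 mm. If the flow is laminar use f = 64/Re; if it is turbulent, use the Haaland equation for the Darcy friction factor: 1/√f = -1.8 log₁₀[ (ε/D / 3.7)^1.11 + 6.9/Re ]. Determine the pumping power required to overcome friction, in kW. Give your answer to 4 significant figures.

P ≈ 8.998 kW

Q = 2.919 L/s = 2.919/1000 = 0.002919 m³/s.
Cross-sectional area A = πD²/4 = π(0.02892)²/4 = 0.0006569 m²; mean velocity V = Q/A = 0.002919/0.0006569 = 4.444 m/s.
Reynolds number Re = ρVD/μ = 633.5 · 4.444 · 0.02892 / 0.000242 = 3.364e+05.
Re > 4000 → turbulent. Relative roughness ε/D = 4.5e-05/0.02892 = 0.00156. Haaland: 1/√f = -1.8 log₁₀[(0.00156/3.7)^1.11 + 6.9/3.364e+05] = -1.8 log₁₀[0.000179 + 2.05e-05] = 6.661, so f = 0.02254.
Darcy-Weisbach: ΔP = f(L/D)(ρV²/2) = 0.02254·(632.3/0.02892)·(633.5·4.444²/2) = 0.02254·2.186e+04·6255 = 3.082e+06 Pa.
Pumping power P = QΔP = 0.002919·3.082e+06 = 8997.6 W = 8.998 kW.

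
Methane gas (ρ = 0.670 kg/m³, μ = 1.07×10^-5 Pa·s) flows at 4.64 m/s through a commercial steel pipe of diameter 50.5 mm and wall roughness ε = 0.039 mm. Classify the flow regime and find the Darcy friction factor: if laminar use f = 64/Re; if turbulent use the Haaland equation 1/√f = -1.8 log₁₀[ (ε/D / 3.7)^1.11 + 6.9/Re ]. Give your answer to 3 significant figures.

f ≈ 0.0291

Re = ρVD/μ = 0.67·4.64·0.0505/1.07e-05 = 1.467e+04.
Re > 4000 → turbulent. ε/D = 3.9e-05/0.0505 = 0.000772; Haaland: 1/√f = -1.8 log₁₀[8.22e-05 + 0.00047] = 5.864, so f = 0.02908.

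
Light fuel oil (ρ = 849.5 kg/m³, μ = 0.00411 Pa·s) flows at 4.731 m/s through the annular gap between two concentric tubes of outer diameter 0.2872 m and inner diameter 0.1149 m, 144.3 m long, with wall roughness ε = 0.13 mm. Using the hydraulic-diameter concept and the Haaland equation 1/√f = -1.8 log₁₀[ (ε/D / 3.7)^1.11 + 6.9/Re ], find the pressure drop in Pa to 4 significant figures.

Hydraulic diameter D_h = 4A/P = D_o - D_i = 0.2872 - 0.1149 = 0.1723 m.
Re = ρVD_h/μ = 849.5·4.731·0.1723/0.00411 = 1.685e+05.
ε/D_h = 0.00013/0.1723 = 0.000754; Haaland gives 1/√f = -1.8 log₁₀[8.01e-05+4.1e-05] = 7.051, so f = 0.02012.
ΔP = f(L/D_h)(ρV²/2) = 0.02012·144.3/0.1723·9507 = 1.602e+05 Pa.

ΔP ≈ 160200 Pa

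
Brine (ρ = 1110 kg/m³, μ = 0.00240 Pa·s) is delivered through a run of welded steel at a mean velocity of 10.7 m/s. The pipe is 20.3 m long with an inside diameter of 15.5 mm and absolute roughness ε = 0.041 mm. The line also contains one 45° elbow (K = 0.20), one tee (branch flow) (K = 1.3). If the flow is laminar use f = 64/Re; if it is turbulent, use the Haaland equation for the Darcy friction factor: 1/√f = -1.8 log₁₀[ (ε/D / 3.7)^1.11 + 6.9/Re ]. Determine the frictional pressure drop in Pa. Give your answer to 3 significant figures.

ΔP ≈ 2.34×10^6 Pa

Reynolds number Re = ρVD/μ = 1110 · 10.7 · 0.0155 / 0.0024 = 7.671e+04.
Re > 4000 → turbulent. Relative roughness ε/D = 4.1e-05/0.0155 = 0.00265. Haaland: 1/√f = -1.8 log₁₀[(0.00265/3.7)^1.11 + 6.9/7.671e+04] = -1.8 log₁₀[0.000322 + 9e-05] = 6.093, so f = 0.02694.
Total minor-loss coefficient ΣK = 1·0.2 + 1·1.3 = 1.5.
ΔP = [f·L/D + ΣK]·(ρV²/2) = [0.02694·20.3/0.0155 + 1.5]·(1110·10.7²/2) = [35.28 + 1.5]·6.354e+04 = 2.337e+06 Pa.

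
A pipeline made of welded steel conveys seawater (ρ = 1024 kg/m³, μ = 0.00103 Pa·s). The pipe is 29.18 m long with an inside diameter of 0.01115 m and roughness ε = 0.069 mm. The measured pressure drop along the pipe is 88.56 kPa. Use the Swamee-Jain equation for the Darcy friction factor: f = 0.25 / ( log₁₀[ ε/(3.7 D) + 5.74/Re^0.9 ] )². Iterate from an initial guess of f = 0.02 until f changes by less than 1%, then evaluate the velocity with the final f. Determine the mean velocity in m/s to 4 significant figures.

Rearranging Darcy-Weisbach: V = √(2·ΔP·D/(f·L·ρ)). With ε/D = 6.9e-05/0.01115 = 0.00619, iterate starting from f = 0.02:
  f = 0.02 → V = √(2·8.856e+04·0.01115/(0.02·29.18·1024)) = 1.818 m/s; Re = ρVD/μ = 2.015e+04; f → 0.03663
  f = 0.03663 → V = 1.343 m/s; Re = 1.489e+04; f → 0.0378
  f = 0.0378 → V = 1.322 m/s; Re = 1.466e+04; f → 0.03786
Converged (Δf/f < 1%). With the final f = 0.03786: V = √(2·8.856e+04·0.01115/(0.03786·29.18·1024)) = 1.321 m/s.

V ≈ 1.321 m/s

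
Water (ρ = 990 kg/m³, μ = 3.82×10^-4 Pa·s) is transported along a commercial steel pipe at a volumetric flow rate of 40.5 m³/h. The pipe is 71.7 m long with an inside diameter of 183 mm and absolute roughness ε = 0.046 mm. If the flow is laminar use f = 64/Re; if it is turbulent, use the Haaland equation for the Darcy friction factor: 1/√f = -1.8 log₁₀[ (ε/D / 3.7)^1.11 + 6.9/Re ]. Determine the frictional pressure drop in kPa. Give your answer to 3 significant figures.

ΔP ≈ 0.609 kPa

Q = 40.5 m³/h = 40.5/3600 = 0.01125 m³/s.
Cross-sectional area A = πD²/4 = π(0.183)²/4 = 0.0263 m²; mean velocity V = Q/A = 0.01125/0.0263 = 0.4277 m/s.
Reynolds number Re = ρVD/μ = 990 · 0.4277 · 0.183 / 0.000382 = 2.029e+05.
Re > 4000 → turbulent. Relative roughness ε/D = 4.6e-05/0.183 = 0.000251. Haaland: 1/√f = -1.8 log₁₀[(0.000251/3.7)^1.11 + 6.9/2.029e+05] = -1.8 log₁₀[2.36e-05 + 3.4e-05] = 7.631, so f = 0.01717.
Darcy-Weisbach: ΔP = f(L/D)(ρV²/2) = 0.01717·(71.7/0.183)·(990·0.4277²/2) = 0.01717·391.8·90.56 = 609.4 Pa.
ΔP = 609.4 Pa = 0.609 kPa.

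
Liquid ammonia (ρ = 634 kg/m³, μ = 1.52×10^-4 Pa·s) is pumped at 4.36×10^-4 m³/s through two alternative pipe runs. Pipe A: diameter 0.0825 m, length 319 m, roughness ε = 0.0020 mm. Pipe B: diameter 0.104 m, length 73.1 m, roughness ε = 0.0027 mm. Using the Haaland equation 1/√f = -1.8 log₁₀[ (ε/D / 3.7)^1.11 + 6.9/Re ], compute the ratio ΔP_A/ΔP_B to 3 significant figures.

Pipe A: V = Q/A = 0.000436/0.005346 = 0.08156 m/s; Re = 2.807e+04; ε/D = 2.42e-05; Haaland → f = 0.02373; ΔP_A = f(L/D)(ρV²/2) = 193.5 Pa.
Pipe B: V = Q/A = 0.000436/0.008495 = 0.05133 m/s; Re = 2.226e+04; ε/D = 2.6e-05; Haaland → f = 0.02511; ΔP_B = f(L/D)(ρV²/2) = 14.74 Pa.
ΔP_A/ΔP_B = 193.5/14.74 = 13.1.

ΔP_A/ΔP_B ≈ 13.1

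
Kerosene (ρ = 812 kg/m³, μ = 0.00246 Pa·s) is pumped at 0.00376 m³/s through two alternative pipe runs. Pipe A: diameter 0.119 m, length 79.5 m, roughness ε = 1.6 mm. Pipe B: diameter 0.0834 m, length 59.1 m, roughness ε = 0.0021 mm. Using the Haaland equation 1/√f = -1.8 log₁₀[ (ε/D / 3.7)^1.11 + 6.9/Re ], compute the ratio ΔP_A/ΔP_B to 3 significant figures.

ΔP_A/ΔP_B ≈ 0.396

Pipe A: V = Q/A = 0.00376/0.01112 = 0.3381 m/s; Re = 1.328e+04; ε/D = 0.0134; Haaland → f = 0.04545; ΔP_A = f(L/D)(ρV²/2) = 1409 Pa.
Pipe B: V = Q/A = 0.00376/0.005463 = 0.6883 m/s; Re = 1.895e+04; ε/D = 2.52e-05; Haaland → f = 0.02613; ΔP_B = f(L/D)(ρV²/2) = 3562 Pa.
ΔP_A/ΔP_B = 1409/3562 = 0.396.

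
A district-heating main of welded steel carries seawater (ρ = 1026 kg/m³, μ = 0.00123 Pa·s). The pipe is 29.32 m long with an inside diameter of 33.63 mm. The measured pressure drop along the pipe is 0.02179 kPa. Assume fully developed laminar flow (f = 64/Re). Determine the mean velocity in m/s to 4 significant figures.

For laminar flow, f = 64/Re with Re = ρVD/μ, so Darcy-Weisbach reduces to ΔP = 32μLV/D². Solving for V: V = ΔP·D²/(32μL) = 21.79·(0.03363)²/(32·0.00123·29.32) = 0.02135 m/s.
Check: Re = ρVD/μ = 1026·0.02135·0.03363/0.00123 = 599 < 2300, so the laminar assumption holds.

V ≈ 0.02135 m/s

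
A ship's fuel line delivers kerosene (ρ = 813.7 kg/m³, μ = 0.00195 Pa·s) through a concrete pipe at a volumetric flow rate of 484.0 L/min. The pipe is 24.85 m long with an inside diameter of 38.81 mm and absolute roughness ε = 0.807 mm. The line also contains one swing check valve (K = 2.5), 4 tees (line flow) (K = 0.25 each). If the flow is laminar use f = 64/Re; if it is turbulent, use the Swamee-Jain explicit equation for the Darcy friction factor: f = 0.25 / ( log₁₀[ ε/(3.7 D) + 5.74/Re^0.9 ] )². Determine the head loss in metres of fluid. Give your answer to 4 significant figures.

Q = 484.0 L/min = 484.0/60000 = 0.008067 m³/s.
Cross-sectional area A = πD²/4 = π(0.03881)²/4 = 0.001183 m²; mean velocity V = Q/A = 0.008067/0.001183 = 6.819 m/s.
Reynolds number Re = ρVD/μ = 813.7 · 6.819 · 0.03881 / 0.00195 = 1.104e+05.
Re > 4000 → turbulent. Relative roughness ε/D = 0.000807/0.03881 = 0.0208. Swamee-Jain: f = 0.25/(log₁₀[0.0208/3.7 + 5.74/1.104e+05^0.9])² = 0.25/(log₁₀[0.00562 + 0.000166])² = 0.25/(-2.238)² = 0.04993.
Total minor-loss coefficient ΣK = 1·2.5 + 4·0.25 = 3.5.
ΔP = [f·L/D + ΣK]·(ρV²/2) = [0.04993·24.85/0.03881 + 3.5]·(813.7·6.819²/2) = [31.97 + 3.5]·1.892e+04 = 6.71e+05 Pa.
Head loss h_f = ΔP/(ρg) = 6.71e+05/(813.7·9.81) = 84.06 m.

h_f ≈ 84.06 m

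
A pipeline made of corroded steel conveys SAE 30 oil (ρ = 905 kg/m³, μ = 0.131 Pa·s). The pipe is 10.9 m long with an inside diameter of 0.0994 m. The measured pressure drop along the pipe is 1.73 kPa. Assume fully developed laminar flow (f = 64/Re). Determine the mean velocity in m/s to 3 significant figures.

For laminar flow, f = 64/Re with Re = ρVD/μ, so Darcy-Weisbach reduces to ΔP = 32μLV/D². Solving for V: V = ΔP·D²/(32μL) = 1730·(0.0994)²/(32·0.131·10.9) = 0.3741 m/s.
Check: Re = ρVD/μ = 905·0.3741·0.0994/0.131 = 256.9 < 2300, so the laminar assumption holds.

V ≈ 0.374 m/s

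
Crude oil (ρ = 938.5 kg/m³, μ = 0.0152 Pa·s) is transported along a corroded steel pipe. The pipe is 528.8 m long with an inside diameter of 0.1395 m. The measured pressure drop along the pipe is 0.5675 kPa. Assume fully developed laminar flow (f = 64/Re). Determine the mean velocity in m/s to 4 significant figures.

V ≈ 0.04294 m/s

For laminar flow, f = 64/Re with Re = ρVD/μ, so Darcy-Weisbach reduces to ΔP = 32μLV/D². Solving for V: V = ΔP·D²/(32μL) = 567.5·(0.1395)²/(32·0.0152·528.8) = 0.04294 m/s.
Check: Re = ρVD/μ = 938.5·0.04294·0.1395/0.0152 = 369.8 < 2300, so the laminar assumption holds.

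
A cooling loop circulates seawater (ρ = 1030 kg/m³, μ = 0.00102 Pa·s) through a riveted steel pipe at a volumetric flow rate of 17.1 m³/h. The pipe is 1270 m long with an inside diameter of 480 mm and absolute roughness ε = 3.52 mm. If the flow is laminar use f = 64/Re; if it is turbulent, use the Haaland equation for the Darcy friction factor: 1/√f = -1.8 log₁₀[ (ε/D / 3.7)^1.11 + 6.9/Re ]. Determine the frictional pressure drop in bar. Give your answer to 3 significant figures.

ΔP ≈ 3.66×10^-4 bar

Q = 17.1 m³/h = 17.1/3600 = 0.00475 m³/s.
Cross-sectional area A = πD²/4 = π(0.48)²/4 = 0.181 m²; mean velocity V = Q/A = 0.00475/0.181 = 0.02625 m/s.
Reynolds number Re = ρVD/μ = 1030 · 0.02625 · 0.48 / 0.00102 = 1.272e+04.
Re > 4000 → turbulent. Relative roughness ε/D = 0.00352/0.48 = 0.00733. Haaland: 1/√f = -1.8 log₁₀[(0.00733/3.7)^1.11 + 6.9/1.272e+04] = -1.8 log₁₀[0.000999 + 0.000542] = 5.062, so f = 0.03903.
Darcy-Weisbach: ΔP = f(L/D)(ρV²/2) = 0.03903·(1270/0.48)·(1030·0.02625²/2) = 0.03903·2646·0.3549 = 36.65 Pa.
ΔP = 36.65 Pa = 3.66×10^-4 bar.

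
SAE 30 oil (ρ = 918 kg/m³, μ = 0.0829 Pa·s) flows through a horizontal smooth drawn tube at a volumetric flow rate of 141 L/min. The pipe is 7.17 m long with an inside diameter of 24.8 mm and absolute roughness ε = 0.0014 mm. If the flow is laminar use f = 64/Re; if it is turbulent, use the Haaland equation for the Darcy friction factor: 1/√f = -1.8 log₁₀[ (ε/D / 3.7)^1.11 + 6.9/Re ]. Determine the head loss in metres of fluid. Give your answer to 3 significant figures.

h_f ≈ 16.7 m

Q = 141 L/min = 141/60000 = 0.00235 m³/s.
Cross-sectional area A = πD²/4 = π(0.0248)²/4 = 0.0004831 m²; mean velocity V = Q/A = 0.00235/0.0004831 = 4.865 m/s.
Reynolds number Re = ρVD/μ = 918 · 4.865 · 0.0248 / 0.0829 = 1336.
Re < 2300 → laminar flow, so f = 64/Re = 64/1336 = 0.0479 (the turbulent correlation is not needed).
Darcy-Weisbach: ΔP = f(L/D)(ρV²/2) = 0.0479·(7.17/0.0248)·(918·4.865²/2) = 0.0479·289.1·1.086e+04 = 1.505e+05 Pa.
Head loss h_f = ΔP/(ρg) = 1.505e+05/(918·9.81) = 16.7 m.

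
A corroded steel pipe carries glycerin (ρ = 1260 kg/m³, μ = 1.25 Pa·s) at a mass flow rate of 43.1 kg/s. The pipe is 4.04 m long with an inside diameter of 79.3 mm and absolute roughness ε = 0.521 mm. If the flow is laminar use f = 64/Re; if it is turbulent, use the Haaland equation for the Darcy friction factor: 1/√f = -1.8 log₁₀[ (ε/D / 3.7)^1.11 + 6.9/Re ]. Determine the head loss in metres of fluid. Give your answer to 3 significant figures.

A = πD²/4 = π(0.0793)²/4 = 0.004939 m²; mean velocity V = ṁ/(ρA) = 43.1/(1260 · 0.004939) = 6.926 m/s.
Reynolds number Re = ρVD/μ = 1260 · 6.926 · 0.0793 / 1.25 = 553.6.
Re < 2300 → laminar flow, so f = 64/Re = 64/553.6 = 0.1156 (the turbulent correlation is not needed).
Darcy-Weisbach: ΔP = f(L/D)(ρV²/2) = 0.1156·(4.04/0.0793)·(1260·6.926²/2) = 0.1156·50.95·3.022e+04 = 1.78e+05 Pa.
Head loss h_f = ΔP/(ρg) = 1.78e+05/(1260·9.81) = 14.4 m.

h_f ≈ 14.4 m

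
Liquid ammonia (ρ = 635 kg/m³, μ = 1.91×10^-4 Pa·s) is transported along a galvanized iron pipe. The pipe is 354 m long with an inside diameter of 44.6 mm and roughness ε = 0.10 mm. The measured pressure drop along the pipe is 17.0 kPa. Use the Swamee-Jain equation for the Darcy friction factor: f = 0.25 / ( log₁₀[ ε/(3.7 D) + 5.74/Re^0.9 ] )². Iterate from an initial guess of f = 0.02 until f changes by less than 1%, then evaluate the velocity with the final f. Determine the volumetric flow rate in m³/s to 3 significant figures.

Q ≈ 7.89×10^-4 m³/s

Rearranging Darcy-Weisbach: V = √(2·ΔP·D/(f·L·ρ)). With ε/D = 0.0001/0.0446 = 0.00224, iterate starting from f = 0.02:
  f = 0.02 → V = √(2·1.7e+04·0.0446/(0.02·354·635)) = 0.5808 m/s; Re = ρVD/μ = 8.611e+04; f → 0.02619
  f = 0.02619 → V = 0.5075 m/s; Re = 7.525e+04; f → 0.02643
Converged (Δf/f < 1%). With the final f = 0.02643: V = √(2·1.7e+04·0.0446/(0.02643·354·635)) = 0.5052 m/s.
Q = V·A = 0.5052·(π/4·0.0446²) = 0.0007893 m³/s = 7.89×10^-4 m³/s.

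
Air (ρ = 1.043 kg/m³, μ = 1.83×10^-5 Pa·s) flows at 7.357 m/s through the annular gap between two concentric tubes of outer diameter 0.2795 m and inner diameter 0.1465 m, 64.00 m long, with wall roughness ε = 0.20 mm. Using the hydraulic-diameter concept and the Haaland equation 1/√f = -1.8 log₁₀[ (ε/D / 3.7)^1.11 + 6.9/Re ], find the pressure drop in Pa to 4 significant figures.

ΔP ≈ 336.6 Pa

Hydraulic diameter D_h = 4A/P = D_o - D_i = 0.2795 - 0.1465 = 0.133 m.
Re = ρVD_h/μ = 1.043·7.357·0.133/1.83e-05 = 5.577e+04.
ε/D_h = 0.0002/0.133 = 0.0015; Haaland gives 1/√f = -1.8 log₁₀[0.000172+0.000124] = 6.352, so f = 0.02478.
ΔP = f(L/D_h)(ρV²/2) = 0.02478·64/0.133·28.23 = 336.6 Pa.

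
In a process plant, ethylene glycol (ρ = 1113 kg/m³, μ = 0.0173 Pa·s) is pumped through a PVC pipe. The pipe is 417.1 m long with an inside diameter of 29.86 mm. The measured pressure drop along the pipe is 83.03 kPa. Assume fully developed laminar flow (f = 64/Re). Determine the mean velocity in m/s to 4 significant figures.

For laminar flow, f = 64/Re with Re = ρVD/μ, so Darcy-Weisbach reduces to ΔP = 32μLV/D². Solving for V: V = ΔP·D²/(32μL) = 8.303e+04·(0.02986)²/(32·0.0173·417.1) = 0.3206 m/s.
Check: Re = ρVD/μ = 1113·0.3206·0.02986/0.0173 = 615.9 < 2300, so the laminar assumption holds.

V ≈ 0.3206 m/s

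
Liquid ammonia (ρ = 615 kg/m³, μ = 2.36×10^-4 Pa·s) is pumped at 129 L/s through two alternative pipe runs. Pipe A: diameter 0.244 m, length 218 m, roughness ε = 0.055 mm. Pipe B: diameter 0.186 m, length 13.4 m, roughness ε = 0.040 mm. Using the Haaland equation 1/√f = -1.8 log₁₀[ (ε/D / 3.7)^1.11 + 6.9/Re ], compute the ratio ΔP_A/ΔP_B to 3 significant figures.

ΔP_A/ΔP_B ≈ 4.25

Pipe A: V = Q/A = 0.129/0.04676 = 2.759 m/s; Re = 1.754e+06; ε/D = 0.000225; Haaland → f = 0.01456; ΔP_A = f(L/D)(ρV²/2) = 3.044e+04 Pa.
Pipe B: V = Q/A = 0.129/0.02717 = 4.748 m/s; Re = 2.301e+06; ε/D = 0.000215; Haaland → f = 0.01433; ΔP_B = f(L/D)(ρV²/2) = 7156 Pa.
ΔP_A/ΔP_B = 3.044e+04/7156 = 4.25.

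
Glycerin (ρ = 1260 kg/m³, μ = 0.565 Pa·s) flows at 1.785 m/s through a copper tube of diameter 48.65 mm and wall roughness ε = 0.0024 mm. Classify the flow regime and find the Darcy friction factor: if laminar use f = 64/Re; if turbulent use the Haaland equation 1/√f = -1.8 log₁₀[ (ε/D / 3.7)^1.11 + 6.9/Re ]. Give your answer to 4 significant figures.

f ≈ 0.3305

Re = ρVD/μ = 1260·1.785·0.04865/0.565 = 193.7.
Re < 2300 → laminar, so f = 64/Re = 0.3305 (roughness is irrelevant in laminar flow).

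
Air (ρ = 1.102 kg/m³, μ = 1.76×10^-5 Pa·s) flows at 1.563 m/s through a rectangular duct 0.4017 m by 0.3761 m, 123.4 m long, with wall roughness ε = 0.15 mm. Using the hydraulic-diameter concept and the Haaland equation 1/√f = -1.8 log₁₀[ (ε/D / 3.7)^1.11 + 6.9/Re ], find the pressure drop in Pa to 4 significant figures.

ΔP ≈ 9.860 Pa

Hydraulic diameter D_h = 4A/P = 4·(0.4017·0.3761)/(2·(0.4017+0.3761)) = 0.6043/1.556 = 0.3885 m.
Re = ρVD_h/μ = 1.102·1.563·0.3885/1.76e-05 = 3.802e+04.
ε/D_h = 0.00015/0.3885 = 0.000386; Haaland gives 1/√f = -1.8 log₁₀[3.81e-05+0.000181] = 6.585, so f = 0.02306.
ΔP = f(L/D_h)(ρV²/2) = 0.02306·123.4/0.3885·1.346 = 9.86 Pa.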